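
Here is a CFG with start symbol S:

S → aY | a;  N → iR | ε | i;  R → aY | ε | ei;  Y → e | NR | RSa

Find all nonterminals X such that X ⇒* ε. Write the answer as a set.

Directly nullable (have an ε-rule): {N, R}.
Y is nullable via Y -> NR (every symbol on the right is already known nullable).
Not nullable: S — each has a terminal in every rule's right-hand side or depends on a non-nullable symbol.

{N, R, Y}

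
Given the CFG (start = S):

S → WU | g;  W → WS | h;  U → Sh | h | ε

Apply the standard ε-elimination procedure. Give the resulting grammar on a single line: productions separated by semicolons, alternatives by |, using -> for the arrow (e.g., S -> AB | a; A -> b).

Nullable set: {U}.
S -> WU: U nullable, giving W | WU.
Drop U -> ε.
Unchanged (no nullable symbols): S -> g; U -> Sh; U -> h; W -> WS; W -> h.

S -> W | g | WU; U -> h | Sh; W -> h | WS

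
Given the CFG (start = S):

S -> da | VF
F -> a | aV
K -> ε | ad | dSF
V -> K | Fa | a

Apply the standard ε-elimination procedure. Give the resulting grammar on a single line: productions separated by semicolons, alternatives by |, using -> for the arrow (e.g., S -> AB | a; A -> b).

Nullable set: {K, V}.
S -> VF: V nullable, giving F | VF.
F -> aV: V nullable, giving a | aV.
Drop K -> ε.
V -> K: K nullable, giving K.
Unchanged (no nullable symbols): S -> da; F -> a; K -> ad; K -> dSF; V -> Fa; V -> a.

S -> F | VF | da; F -> a | aV; K -> ad | dSF; V -> K | a | Fa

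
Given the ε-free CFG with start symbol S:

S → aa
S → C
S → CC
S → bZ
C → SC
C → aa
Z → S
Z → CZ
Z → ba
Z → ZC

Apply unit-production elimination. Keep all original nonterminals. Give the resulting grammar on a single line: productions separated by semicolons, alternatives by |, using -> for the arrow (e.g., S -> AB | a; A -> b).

S -> CC | SC | aa | bZ; C -> SC | aa; Z -> CC | CZ | SC | ZC | aa | bZ | ba

Unit productions: S->C, Z->S.
Unit pairs (A ⇒* B via units): (S,C), (Z,C), (Z,S).
S: inherits non-unit rules of {C, S} → CC | SC | aa | bZ.
C: inherits non-unit rules of {C} → SC | aa.
Z: inherits non-unit rules of {C, S, Z} → CC | CZ | SC | ZC | aa | bZ | ba.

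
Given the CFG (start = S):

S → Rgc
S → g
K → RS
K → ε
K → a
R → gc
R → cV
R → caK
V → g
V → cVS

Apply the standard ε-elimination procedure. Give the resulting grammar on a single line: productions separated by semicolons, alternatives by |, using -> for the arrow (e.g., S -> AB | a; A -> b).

S -> g | Rgc; K -> a | RS; R -> cV | ca | gc | caK; V -> g | cVS

Nullable set: {K}.
Drop K -> ε.
R -> caK: K nullable, giving ca | caK.
Unchanged (no nullable symbols): S -> Rgc; S -> g; K -> RS; K -> a; R -> cV; R -> gc; V -> cVS; V -> g.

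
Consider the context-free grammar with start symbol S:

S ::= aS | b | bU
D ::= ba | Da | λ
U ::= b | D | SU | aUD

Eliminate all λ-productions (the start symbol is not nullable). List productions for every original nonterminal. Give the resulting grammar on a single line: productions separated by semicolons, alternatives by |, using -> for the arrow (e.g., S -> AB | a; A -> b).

S -> b | aS | bU; D -> a | Da | ba; U -> D | S | a | b | SU | aD | aU | aUD

Nullable set: {D, U}.
S -> bU: U nullable, giving b | bU.
Drop D -> λ.
D -> Da: D nullable, giving Da | a.
U -> D: D nullable, giving D.
U -> SU: U nullable, giving S | SU.
U -> aUD: U, D nullable, giving a | aD | aU | aUD.
Unchanged (no nullable symbols): S -> aS; S -> b; D -> ba; U -> b.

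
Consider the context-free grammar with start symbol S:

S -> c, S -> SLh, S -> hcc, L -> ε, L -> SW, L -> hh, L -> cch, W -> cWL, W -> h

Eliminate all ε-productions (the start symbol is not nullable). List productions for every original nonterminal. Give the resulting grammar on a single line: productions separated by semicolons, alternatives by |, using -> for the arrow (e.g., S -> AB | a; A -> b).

Nullable set: {L}.
S -> SLh: L nullable, giving SLh | Sh.
Drop L -> ε.
W -> cWL: L nullable, giving cW | cWL.
Unchanged (no nullable symbols): S -> c; S -> hcc; L -> SW; L -> cch; L -> hh; W -> h.

S -> c | Sh | SLh | hcc; L -> SW | hh | cch; W -> h | cW | cWL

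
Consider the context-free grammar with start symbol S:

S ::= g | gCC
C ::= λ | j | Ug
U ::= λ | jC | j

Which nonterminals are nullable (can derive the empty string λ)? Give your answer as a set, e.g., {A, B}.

{C, U}

Directly nullable (have an ε-rule): {C, U}.
Not nullable: S — each has a terminal in every rule's right-hand side or depends on a non-nullable symbol.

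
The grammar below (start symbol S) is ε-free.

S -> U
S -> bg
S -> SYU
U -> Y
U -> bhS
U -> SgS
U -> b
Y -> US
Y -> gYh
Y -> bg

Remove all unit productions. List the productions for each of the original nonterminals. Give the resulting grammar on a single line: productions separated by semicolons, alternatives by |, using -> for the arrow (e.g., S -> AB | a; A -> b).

S -> b | US | bg | SYU | SgS | bhS | gYh; U -> b | US | bg | SgS | bhS | gYh; Y -> US | bg | gYh

Unit productions: S->U, U->Y.
Unit pairs (A ⇒* B via units): (S,U), (S,Y), (U,Y).
S: inherits non-unit rules of {S, U, Y} → SYU | SgS | US | b | bg | bhS | gYh.
U: inherits non-unit rules of {U, Y} → SgS | US | b | bg | bhS | gYh.
Y: inherits non-unit rules of {Y} → US | bg | gYh.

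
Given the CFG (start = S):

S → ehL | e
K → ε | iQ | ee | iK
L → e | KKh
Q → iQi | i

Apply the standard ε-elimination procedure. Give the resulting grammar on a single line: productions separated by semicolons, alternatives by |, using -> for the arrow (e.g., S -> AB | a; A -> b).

S -> e | ehL; K -> i | ee | iK | iQ; L -> e | h | Kh | KKh; Q -> i | iQi

Nullable set: {K}.
Drop K -> ε.
K -> iK: K nullable, giving i | iK.
L -> KKh: K, K nullable, giving KKh | Kh | h.
Unchanged (no nullable symbols): S -> e; S -> ehL; K -> ee; K -> iQ; L -> e; Q -> i; Q -> iQi.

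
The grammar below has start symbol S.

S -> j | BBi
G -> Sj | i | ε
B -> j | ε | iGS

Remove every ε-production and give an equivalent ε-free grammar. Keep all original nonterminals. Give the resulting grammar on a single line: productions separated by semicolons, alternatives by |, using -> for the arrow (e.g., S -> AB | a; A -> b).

Nullable set: {B, G}.
S -> BBi: B, B nullable, giving BBi | Bi | i.
Drop B -> ε.
B -> iGS: G nullable, giving iGS | iS.
Drop G -> ε.
Unchanged (no nullable symbols): S -> j; B -> j; G -> Sj; G -> i.

S -> i | j | Bi | BBi; B -> j | iS | iGS; G -> i | Sj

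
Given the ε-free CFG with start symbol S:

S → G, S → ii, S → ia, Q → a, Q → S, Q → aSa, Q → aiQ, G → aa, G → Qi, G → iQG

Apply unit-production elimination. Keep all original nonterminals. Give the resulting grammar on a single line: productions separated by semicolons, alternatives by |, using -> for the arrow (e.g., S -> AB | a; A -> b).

S -> Qi | aa | ia | ii | iQG; G -> Qi | aa | iQG; Q -> a | Qi | aa | ia | ii | aSa | aiQ | iQG

Unit productions: Q->S, S->G.
Unit pairs (A ⇒* B via units): (Q,G), (Q,S), (S,G).
S: inherits non-unit rules of {G, S} → Qi | aa | iQG | ia | ii.
G: inherits non-unit rules of {G} → Qi | aa | iQG.
Q: inherits non-unit rules of {G, Q, S} → Qi | a | aSa | aa | aiQ | iQG | ia | ii.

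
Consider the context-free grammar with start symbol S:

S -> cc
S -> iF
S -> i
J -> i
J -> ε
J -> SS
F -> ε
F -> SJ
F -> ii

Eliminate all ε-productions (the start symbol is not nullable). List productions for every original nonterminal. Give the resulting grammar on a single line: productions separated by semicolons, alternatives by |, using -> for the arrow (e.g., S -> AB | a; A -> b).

Nullable set: {F, J}.
S -> iF: F nullable, giving i | iF.
Drop F -> ε.
F -> SJ: J nullable, giving S | SJ.
Drop J -> ε.
Unchanged (no nullable symbols): S -> cc; S -> i; F -> ii; J -> SS; J -> i.

S -> i | cc | iF; F -> S | SJ | ii; J -> i | SS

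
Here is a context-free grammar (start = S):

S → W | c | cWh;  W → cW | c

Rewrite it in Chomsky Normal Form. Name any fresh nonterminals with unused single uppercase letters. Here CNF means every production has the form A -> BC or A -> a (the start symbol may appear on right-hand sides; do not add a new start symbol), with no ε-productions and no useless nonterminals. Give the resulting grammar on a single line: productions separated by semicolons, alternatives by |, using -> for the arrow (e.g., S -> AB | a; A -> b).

S -> c | AC | AW; A -> c; B -> h; C -> WB; W -> c | AW

No ε-productions.
After unit-elimination: S -> c | cW | cWh; W -> c | cW.
TERM: introduce A -> c, B -> h and substitute in every rule of length ≥2.
BIN: S -> AWB becomes S -> AC, C -> WB.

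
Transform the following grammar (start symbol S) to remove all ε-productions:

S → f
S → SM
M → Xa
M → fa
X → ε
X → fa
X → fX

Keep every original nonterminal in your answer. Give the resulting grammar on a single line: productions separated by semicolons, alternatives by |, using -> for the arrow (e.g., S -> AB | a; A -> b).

S -> f | SM; M -> a | Xa | fa; X -> f | fX | fa

Nullable set: {X}.
M -> Xa: X nullable, giving Xa | a.
Drop X -> ε.
X -> fX: X nullable, giving f | fX.
Unchanged (no nullable symbols): S -> SM; S -> f; M -> fa; X -> fa.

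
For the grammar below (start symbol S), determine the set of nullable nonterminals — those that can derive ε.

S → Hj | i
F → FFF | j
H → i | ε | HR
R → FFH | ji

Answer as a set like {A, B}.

{H}

Directly nullable (have an ε-rule): {H}.
Not nullable: F, R, S — each has a terminal in every rule's right-hand side or depends on a non-nullable symbol.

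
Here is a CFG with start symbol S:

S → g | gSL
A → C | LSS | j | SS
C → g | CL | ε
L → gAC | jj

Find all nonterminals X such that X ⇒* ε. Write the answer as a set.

{A, C}

Directly nullable (have an ε-rule): {C}.
A is nullable via A -> C (every symbol on the right is already known nullable).
Not nullable: L, S — each has a terminal in every rule's right-hand side or depends on a non-nullable symbol.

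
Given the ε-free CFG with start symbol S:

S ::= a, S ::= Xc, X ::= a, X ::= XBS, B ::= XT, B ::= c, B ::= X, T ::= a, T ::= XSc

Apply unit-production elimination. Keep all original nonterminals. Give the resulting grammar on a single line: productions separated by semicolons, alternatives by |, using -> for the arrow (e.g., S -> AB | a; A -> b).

S -> a | Xc; B -> a | c | XT | XBS; T -> a | XSc; X -> a | XBS

Unit productions: B->X.
Unit pairs (A ⇒* B via units): (B,X).
S: inherits non-unit rules of {S} → Xc | a.
B: inherits non-unit rules of {B, X} → XBS | XT | a | c.
T: inherits non-unit rules of {T} → XSc | a.
X: inherits non-unit rules of {X} → XBS | a.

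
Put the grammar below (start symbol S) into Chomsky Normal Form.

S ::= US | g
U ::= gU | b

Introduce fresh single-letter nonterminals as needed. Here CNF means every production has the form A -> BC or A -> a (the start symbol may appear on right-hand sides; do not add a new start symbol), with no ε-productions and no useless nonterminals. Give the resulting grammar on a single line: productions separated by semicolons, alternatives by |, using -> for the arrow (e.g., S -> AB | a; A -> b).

No ε-productions.
No unit productions to eliminate.
TERM: introduce A -> g and substitute in every rule of length ≥2.

S -> g | US; A -> g; U -> b | AU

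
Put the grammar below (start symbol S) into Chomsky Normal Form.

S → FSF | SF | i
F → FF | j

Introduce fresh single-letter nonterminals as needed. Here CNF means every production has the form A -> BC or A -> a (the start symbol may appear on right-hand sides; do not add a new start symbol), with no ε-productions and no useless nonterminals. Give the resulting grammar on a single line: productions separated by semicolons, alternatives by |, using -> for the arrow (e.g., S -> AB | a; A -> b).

S -> i | FA | SF; A -> SF; F -> j | FF

No ε-productions.
No unit productions to eliminate.
BIN: S -> FSF becomes S -> FA, A -> SF.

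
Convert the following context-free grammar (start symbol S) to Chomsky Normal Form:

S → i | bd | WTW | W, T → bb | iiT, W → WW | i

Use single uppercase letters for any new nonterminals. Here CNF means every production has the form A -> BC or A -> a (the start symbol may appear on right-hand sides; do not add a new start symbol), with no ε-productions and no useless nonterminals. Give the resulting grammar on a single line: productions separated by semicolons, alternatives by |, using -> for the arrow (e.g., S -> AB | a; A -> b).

No ε-productions.
After unit-elimination: S -> i | WW | bd | WTW; T -> bb | iiT; W -> i | WW.
TERM: introduce A -> b, B -> d, C -> i and substitute in every rule of length ≥2.
BIN: S -> WTW becomes S -> WD, D -> TW; T -> CCT becomes T -> CE, E -> CT.

S -> i | AB | WD | WW; A -> b; B -> d; C -> i; D -> TW; E -> CT; T -> AA | CE; W -> i | WW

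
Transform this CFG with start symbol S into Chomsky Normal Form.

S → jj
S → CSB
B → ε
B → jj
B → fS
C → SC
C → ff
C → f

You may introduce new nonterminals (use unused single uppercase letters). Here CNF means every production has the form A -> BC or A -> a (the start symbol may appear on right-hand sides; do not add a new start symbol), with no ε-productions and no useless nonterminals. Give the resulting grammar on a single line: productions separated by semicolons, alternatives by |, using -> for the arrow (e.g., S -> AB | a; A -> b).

Nullable: {B}; after ε-elimination: S -> CS | jj | CSB; B -> fS | jj; C -> f | SC | ff.
No unit productions to eliminate.
TERM: introduce A -> f, D -> j and substitute in every rule of length ≥2.
BIN: S -> CSB becomes S -> CE, E -> SB.

S -> CE | CS | DD; A -> f; B -> AS | DD; C -> f | AA | SC; D -> j; E -> SB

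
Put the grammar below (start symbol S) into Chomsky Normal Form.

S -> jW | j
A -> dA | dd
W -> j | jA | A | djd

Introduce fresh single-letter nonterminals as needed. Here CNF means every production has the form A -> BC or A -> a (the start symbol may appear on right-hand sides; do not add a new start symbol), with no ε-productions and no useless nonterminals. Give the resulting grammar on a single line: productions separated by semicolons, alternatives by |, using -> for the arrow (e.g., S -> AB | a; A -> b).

No ε-productions.
After unit-elimination: S -> j | jW; A -> dA | dd; W -> j | dA | dd | jA | djd.
TERM: introduce B -> d, C -> j and substitute in every rule of length ≥2.
BIN: W -> BCB becomes W -> BD, D -> CB.

S -> j | CW; A -> BA | BB; B -> d; C -> j; D -> CB; W -> j | BA | BB | BD | CA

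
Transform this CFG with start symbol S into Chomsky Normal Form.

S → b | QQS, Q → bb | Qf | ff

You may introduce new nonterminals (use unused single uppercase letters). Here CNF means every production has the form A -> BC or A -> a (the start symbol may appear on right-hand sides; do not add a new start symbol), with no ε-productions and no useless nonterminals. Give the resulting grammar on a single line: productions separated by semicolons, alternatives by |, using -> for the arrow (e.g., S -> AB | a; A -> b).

No ε-productions.
No unit productions to eliminate.
TERM: introduce B -> b, A -> f and substitute in every rule of length ≥2.
BIN: S -> QQS becomes S -> QC, C -> QS.

S -> b | QC; A -> f; B -> b; C -> QS; Q -> AA | BB | QA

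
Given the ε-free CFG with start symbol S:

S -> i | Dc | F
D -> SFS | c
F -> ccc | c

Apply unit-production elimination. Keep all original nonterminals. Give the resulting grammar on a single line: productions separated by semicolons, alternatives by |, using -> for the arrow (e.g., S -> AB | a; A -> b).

S -> c | i | Dc | ccc; D -> c | SFS; F -> c | ccc

Unit productions: S->F.
Unit pairs (A ⇒* B via units): (S,F).
S: inherits non-unit rules of {F, S} → Dc | c | ccc | i.
D: inherits non-unit rules of {D} → SFS | c.
F: inherits non-unit rules of {F} → c | ccc.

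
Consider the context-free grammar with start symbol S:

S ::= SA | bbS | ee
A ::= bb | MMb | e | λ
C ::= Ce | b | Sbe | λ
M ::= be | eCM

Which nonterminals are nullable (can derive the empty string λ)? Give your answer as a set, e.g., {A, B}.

{A, C}

Directly nullable (have an ε-rule): {A, C}.
Not nullable: M, S — each has a terminal in every rule's right-hand side or depends on a non-nullable symbol.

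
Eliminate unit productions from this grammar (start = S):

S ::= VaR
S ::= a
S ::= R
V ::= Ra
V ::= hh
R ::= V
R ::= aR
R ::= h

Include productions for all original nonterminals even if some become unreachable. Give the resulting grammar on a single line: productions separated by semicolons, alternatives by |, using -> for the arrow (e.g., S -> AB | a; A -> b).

S -> a | h | Ra | aR | hh | VaR; R -> h | Ra | aR | hh; V -> Ra | hh

Unit productions: R->V, S->R.
Unit pairs (A ⇒* B via units): (R,V), (S,R), (S,V).
S: inherits non-unit rules of {R, S, V} → Ra | VaR | a | aR | h | hh.
R: inherits non-unit rules of {R, V} → Ra | aR | h | hh.
V: inherits non-unit rules of {V} → Ra | hh.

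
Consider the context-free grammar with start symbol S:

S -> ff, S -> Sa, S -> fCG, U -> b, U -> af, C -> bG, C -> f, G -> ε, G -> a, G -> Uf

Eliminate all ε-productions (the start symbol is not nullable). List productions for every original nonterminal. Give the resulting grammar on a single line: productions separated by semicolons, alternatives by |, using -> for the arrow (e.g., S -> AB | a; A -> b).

S -> Sa | fC | ff | fCG; C -> b | f | bG; G -> a | Uf; U -> b | af

Nullable set: {G}.
S -> fCG: G nullable, giving fC | fCG.
C -> bG: G nullable, giving b | bG.
Drop G -> ε.
Unchanged (no nullable symbols): S -> Sa; S -> ff; C -> f; G -> Uf; G -> a; U -> af; U -> b.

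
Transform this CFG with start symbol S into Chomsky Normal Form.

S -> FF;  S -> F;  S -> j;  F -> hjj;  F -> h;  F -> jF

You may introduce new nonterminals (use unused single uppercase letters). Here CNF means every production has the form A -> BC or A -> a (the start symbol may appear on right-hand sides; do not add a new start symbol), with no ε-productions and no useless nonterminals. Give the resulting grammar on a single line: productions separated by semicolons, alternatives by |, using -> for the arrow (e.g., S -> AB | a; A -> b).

S -> h | j | AD | BF | FF; A -> h; B -> j; C -> BB; D -> BB; F -> h | AC | BF

No ε-productions.
After unit-elimination: S -> h | j | FF | jF | hjj; F -> h | jF | hjj.
TERM: introduce A -> h, B -> j and substitute in every rule of length ≥2.
BIN: F -> ABB becomes F -> AC, C -> BB; S -> ABB becomes S -> AD, D -> BB.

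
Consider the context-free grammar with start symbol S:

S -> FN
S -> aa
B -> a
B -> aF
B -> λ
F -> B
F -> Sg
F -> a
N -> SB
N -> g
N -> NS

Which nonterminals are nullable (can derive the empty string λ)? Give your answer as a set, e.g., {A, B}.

Directly nullable (have an ε-rule): {B}.
F is nullable via F -> B (every symbol on the right is already known nullable).
Not nullable: N, S — each has a terminal in every rule's right-hand side or depends on a non-nullable symbol.

{B, F}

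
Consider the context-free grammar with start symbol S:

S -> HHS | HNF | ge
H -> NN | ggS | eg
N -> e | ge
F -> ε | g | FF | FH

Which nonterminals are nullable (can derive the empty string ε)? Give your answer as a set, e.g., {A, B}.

Directly nullable (have an ε-rule): {F}.
Not nullable: H, N, S — each has a terminal in every rule's right-hand side or depends on a non-nullable symbol.

{F}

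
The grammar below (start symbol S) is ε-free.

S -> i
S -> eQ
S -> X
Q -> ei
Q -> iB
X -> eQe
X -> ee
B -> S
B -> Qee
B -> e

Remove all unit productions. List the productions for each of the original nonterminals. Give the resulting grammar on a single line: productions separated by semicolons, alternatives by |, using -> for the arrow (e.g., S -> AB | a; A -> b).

Unit productions: B->S, S->X.
Unit pairs (A ⇒* B via units): (B,S), (B,X), (S,X).
S: inherits non-unit rules of {S, X} → eQ | eQe | ee | i.
B: inherits non-unit rules of {B, S, X} → Qee | e | eQ | eQe | ee | i.
Q: inherits non-unit rules of {Q} → ei | iB.
X: inherits non-unit rules of {X} → eQe | ee.

S -> i | eQ | ee | eQe; B -> e | i | eQ | ee | Qee | eQe; Q -> ei | iB; X -> ee | eQe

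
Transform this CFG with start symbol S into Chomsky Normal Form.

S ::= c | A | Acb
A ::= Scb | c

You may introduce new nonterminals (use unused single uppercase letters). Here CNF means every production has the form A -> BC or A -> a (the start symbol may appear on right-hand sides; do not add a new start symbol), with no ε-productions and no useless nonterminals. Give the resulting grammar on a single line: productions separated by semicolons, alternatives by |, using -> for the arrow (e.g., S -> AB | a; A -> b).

No ε-productions.
After unit-elimination: S -> c | Acb | Scb; A -> c | Scb.
TERM: introduce C -> b, B -> c and substitute in every rule of length ≥2.
BIN: A -> SBC becomes A -> SD, D -> BC; S -> ABC becomes S -> AE, E -> BC; S -> SBC becomes S -> SF, F -> BC.

S -> c | AE | SF; A -> c | SD; B -> c; C -> b; D -> BC; E -> BC; F -> BC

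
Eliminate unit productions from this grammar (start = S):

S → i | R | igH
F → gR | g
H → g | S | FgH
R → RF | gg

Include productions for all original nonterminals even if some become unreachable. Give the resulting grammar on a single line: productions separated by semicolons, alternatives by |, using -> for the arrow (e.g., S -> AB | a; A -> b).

Unit productions: H->S, S->R.
Unit pairs (A ⇒* B via units): (H,R), (H,S), (S,R).
S: inherits non-unit rules of {R, S} → RF | gg | i | igH.
F: inherits non-unit rules of {F} → g | gR.
H: inherits non-unit rules of {H, R, S} → FgH | RF | g | gg | i | igH.
R: inherits non-unit rules of {R} → RF | gg.

S -> i | RF | gg | igH; F -> g | gR; H -> g | i | RF | gg | FgH | igH; R -> RF | gg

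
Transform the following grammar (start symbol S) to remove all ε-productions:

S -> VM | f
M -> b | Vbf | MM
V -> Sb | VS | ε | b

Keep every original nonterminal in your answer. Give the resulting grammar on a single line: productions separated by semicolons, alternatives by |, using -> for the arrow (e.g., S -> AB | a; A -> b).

S -> M | f | VM; M -> b | MM | bf | Vbf; V -> S | b | Sb | VS

Nullable set: {V}.
S -> VM: V nullable, giving M | VM.
M -> Vbf: V nullable, giving Vbf | bf.
Drop V -> ε.
V -> VS: V nullable, giving S | VS.
Unchanged (no nullable symbols): S -> f; M -> MM; M -> b; V -> Sb; V -> b.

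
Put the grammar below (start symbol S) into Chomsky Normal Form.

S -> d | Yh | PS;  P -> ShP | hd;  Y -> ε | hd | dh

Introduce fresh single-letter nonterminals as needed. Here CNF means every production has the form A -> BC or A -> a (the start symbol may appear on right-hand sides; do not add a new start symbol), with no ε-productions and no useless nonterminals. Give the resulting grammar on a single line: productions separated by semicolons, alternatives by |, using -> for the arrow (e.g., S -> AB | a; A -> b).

Nullable: {Y}; after ε-elimination: S -> d | h | PS | Yh; P -> hd | ShP; Y -> dh | hd.
No unit productions to eliminate.
TERM: introduce B -> d, A -> h and substitute in every rule of length ≥2.
BIN: P -> SAP becomes P -> SC, C -> AP.

S -> d | h | PS | YA; A -> h; B -> d; C -> AP; P -> AB | SC; Y -> AB | BA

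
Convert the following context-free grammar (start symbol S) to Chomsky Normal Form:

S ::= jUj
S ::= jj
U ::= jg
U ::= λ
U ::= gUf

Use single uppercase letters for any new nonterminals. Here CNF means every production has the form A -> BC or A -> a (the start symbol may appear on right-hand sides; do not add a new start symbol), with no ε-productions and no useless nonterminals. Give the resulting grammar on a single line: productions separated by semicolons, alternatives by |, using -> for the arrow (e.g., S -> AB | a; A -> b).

Nullable: {U}; after ε-elimination: S -> jj | jUj; U -> gf | jg | gUf.
No unit productions to eliminate.
TERM: introduce C -> f, B -> g, A -> j and substitute in every rule of length ≥2.
BIN: S -> AUA becomes S -> AD, D -> UA; U -> BUC becomes U -> BE, E -> UC.

S -> AA | AD; A -> j; B -> g; C -> f; D -> UA; E -> UC; U -> AB | BC | BE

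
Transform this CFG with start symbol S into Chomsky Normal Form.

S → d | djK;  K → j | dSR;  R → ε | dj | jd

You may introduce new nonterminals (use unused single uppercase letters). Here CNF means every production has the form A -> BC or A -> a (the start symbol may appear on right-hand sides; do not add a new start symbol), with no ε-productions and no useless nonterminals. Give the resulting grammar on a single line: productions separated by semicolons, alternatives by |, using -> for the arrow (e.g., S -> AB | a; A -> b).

S -> d | AD; A -> d; B -> j; C -> SR; D -> BK; K -> j | AC | AS; R -> AB | BA

Nullable: {R}; after ε-elimination: S -> d | djK; K -> j | dS | dSR; R -> dj | jd.
No unit productions to eliminate.
TERM: introduce A -> d, B -> j and substitute in every rule of length ≥2.
BIN: K -> ASR becomes K -> AC, C -> SR; S -> ABK becomes S -> AD, D -> BK.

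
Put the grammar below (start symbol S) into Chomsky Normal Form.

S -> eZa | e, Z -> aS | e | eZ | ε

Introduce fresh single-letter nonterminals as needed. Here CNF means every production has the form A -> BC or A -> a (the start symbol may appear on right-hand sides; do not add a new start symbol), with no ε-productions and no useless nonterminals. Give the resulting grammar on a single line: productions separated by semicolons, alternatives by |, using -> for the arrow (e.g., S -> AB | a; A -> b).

Nullable: {Z}; after ε-elimination: S -> e | ea | eZa; Z -> e | aS | eZ.
No unit productions to eliminate.
TERM: introduce B -> a, A -> e and substitute in every rule of length ≥2.
BIN: S -> AZB becomes S -> AC, C -> ZB.

S -> e | AB | AC; A -> e; B -> a; C -> ZB; Z -> e | AZ | BS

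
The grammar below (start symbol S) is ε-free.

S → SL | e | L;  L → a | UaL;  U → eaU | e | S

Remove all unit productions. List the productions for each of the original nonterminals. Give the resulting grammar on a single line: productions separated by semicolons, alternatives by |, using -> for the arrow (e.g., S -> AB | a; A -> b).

S -> a | e | SL | UaL; L -> a | UaL; U -> a | e | SL | UaL | eaU

Unit productions: S->L, U->S.
Unit pairs (A ⇒* B via units): (S,L), (U,L), (U,S).
S: inherits non-unit rules of {L, S} → SL | UaL | a | e.
L: inherits non-unit rules of {L} → UaL | a.
U: inherits non-unit rules of {L, S, U} → SL | UaL | a | e | eaU.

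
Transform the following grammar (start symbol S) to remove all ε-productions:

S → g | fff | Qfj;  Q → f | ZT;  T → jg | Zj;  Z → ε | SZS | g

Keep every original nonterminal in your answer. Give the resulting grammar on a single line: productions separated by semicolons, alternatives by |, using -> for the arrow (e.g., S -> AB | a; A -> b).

S -> g | Qfj | fff; Q -> T | f | ZT; T -> j | Zj | jg; Z -> g | SS | SZS

Nullable set: {Z}.
Q -> ZT: Z nullable, giving T | ZT.
T -> Zj: Z nullable, giving Zj | j.
Drop Z -> ε.
Z -> SZS: Z nullable, giving SS | SZS.
Unchanged (no nullable symbols): S -> Qfj; S -> fff; S -> g; Q -> f; T -> jg; Z -> g.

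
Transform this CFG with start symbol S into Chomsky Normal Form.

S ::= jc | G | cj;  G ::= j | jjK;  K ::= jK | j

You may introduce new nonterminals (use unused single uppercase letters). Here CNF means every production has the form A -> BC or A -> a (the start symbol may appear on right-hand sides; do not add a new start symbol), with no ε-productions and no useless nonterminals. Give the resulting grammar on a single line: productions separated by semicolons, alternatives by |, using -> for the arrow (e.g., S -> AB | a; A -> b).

No ε-productions.
After unit-elimination: S -> j | cj | jc | jjK; G -> j | jjK; K -> j | jK.
TERM: introduce B -> c, A -> j and substitute in every rule of length ≥2.
BIN: G -> AAK becomes G -> AC, C -> AK; S -> AAK becomes S -> AD, D -> AK.
Drop unreachable/unproductive: G.

S -> j | AB | AD | BA; A -> j; B -> c; D -> AK; K -> j | AK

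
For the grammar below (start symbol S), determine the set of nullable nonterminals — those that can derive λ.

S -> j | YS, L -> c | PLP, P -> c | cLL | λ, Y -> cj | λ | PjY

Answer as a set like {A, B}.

{P, Y}

Directly nullable (have an ε-rule): {P, Y}.
Not nullable: L, S — each has a terminal in every rule's right-hand side or depends on a non-nullable symbol.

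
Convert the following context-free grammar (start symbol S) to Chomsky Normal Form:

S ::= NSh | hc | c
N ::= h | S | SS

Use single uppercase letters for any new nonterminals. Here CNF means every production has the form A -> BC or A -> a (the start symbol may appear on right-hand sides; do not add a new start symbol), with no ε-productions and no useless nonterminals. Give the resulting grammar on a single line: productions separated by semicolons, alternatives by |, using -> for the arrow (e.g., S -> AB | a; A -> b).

S -> c | AB | ND; A -> h; B -> c; C -> SA; D -> SA; N -> c | h | AB | NC | SS

No ε-productions.
After unit-elimination: S -> c | hc | NSh; N -> c | h | SS | hc | NSh.
TERM: introduce B -> c, A -> h and substitute in every rule of length ≥2.
BIN: N -> NSA becomes N -> NC, C -> SA; S -> NSA becomes S -> ND, D -> SA.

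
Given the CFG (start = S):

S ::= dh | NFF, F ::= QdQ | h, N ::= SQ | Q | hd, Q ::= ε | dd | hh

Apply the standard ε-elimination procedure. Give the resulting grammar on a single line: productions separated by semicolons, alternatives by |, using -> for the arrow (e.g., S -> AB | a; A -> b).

Nullable set: {N, Q}.
S -> NFF: N nullable, giving FF | NFF.
F -> QdQ: Q, Q nullable, giving Qd | QdQ | d | dQ.
N -> Q: Q nullable, giving Q.
N -> SQ: Q nullable, giving S | SQ.
Drop Q -> ε.
Unchanged (no nullable symbols): S -> dh; F -> h; N -> hd; Q -> dd; Q -> hh.

S -> FF | dh | NFF; F -> d | h | Qd | dQ | QdQ; N -> Q | S | SQ | hd; Q -> dd | hh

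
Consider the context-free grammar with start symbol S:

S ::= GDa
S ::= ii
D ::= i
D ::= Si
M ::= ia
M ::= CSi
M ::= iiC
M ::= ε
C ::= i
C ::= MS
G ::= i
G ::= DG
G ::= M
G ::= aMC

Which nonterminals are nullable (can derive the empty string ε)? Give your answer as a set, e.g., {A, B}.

{G, M}

Directly nullable (have an ε-rule): {M}.
G is nullable via G -> M (every symbol on the right is already known nullable).
Not nullable: C, D, S — each has a terminal in every rule's right-hand side or depends on a non-nullable symbol.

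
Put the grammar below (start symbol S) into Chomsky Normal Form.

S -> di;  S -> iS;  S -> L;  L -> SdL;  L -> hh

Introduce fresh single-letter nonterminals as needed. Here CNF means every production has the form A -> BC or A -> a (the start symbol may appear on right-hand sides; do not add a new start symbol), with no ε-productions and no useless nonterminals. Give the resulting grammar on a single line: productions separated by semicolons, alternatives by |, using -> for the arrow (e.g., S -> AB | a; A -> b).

No ε-productions.
After unit-elimination: S -> di | hh | iS | SdL; L -> hh | SdL.
TERM: introduce A -> d, B -> h, C -> i and substitute in every rule of length ≥2.
BIN: L -> SAL becomes L -> SD, D -> AL; S -> SAL becomes S -> SE, E -> AL.

S -> AC | BB | CS | SE; A -> d; B -> h; C -> i; D -> AL; E -> AL; L -> BB | SD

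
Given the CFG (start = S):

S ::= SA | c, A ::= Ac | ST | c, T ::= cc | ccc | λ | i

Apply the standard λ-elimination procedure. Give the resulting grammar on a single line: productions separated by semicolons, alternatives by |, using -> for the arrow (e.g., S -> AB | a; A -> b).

S -> c | SA; A -> S | c | Ac | ST; T -> i | cc | ccc

Nullable set: {T}.
A -> ST: T nullable, giving S | ST.
Drop T -> λ.
Unchanged (no nullable symbols): S -> SA; S -> c; A -> Ac; A -> c; T -> cc; T -> ccc; T -> i.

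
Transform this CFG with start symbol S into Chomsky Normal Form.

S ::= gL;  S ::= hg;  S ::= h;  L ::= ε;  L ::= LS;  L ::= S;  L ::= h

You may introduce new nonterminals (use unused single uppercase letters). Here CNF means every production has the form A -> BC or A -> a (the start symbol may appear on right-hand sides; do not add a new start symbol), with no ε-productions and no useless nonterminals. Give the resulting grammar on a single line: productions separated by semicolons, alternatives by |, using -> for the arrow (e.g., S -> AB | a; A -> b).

S -> g | h | AL | BA; A -> g; B -> h; L -> g | h | AL | BA | LS

Nullable: {L}; after ε-elimination: S -> g | h | gL | hg; L -> S | h | LS.
After unit-elimination: S -> g | h | gL | hg; L -> g | h | LS | gL | hg.
TERM: introduce A -> g, B -> h and substitute in every rule of length ≥2.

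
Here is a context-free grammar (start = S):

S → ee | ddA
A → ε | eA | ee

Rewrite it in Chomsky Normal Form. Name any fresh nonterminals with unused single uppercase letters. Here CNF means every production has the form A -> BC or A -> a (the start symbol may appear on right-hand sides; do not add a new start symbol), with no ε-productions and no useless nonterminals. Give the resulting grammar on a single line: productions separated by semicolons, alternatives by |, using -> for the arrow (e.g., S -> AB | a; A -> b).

Nullable: {A}; after ε-elimination: S -> dd | ee | ddA; A -> e | eA | ee.
No unit productions to eliminate.
TERM: introduce C -> d, B -> e and substitute in every rule of length ≥2.
BIN: S -> CCA becomes S -> CD, D -> CA.

S -> BB | CC | CD; A -> e | BA | BB; B -> e; C -> d; D -> CA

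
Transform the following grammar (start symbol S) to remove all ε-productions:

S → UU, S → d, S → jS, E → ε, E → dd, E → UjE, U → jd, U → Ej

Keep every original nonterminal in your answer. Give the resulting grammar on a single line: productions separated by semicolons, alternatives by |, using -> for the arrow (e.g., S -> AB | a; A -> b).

S -> d | UU | jS; E -> Uj | dd | UjE; U -> j | Ej | jd

Nullable set: {E}.
Drop E -> ε.
E -> UjE: E nullable, giving Uj | UjE.
U -> Ej: E nullable, giving Ej | j.
Unchanged (no nullable symbols): S -> UU; S -> d; S -> jS; E -> dd; U -> jd.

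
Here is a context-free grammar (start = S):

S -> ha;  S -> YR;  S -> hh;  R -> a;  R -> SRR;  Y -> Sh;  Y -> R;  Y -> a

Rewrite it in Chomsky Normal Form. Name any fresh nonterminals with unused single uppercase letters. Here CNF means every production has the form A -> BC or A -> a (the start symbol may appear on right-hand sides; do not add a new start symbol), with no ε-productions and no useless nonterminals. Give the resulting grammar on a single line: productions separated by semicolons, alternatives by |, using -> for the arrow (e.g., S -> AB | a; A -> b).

S -> AA | AB | YR; A -> h; B -> a; C -> RR; D -> RR; R -> a | SC; Y -> a | SA | SD

No ε-productions.
After unit-elimination: S -> YR | ha | hh; R -> a | SRR; Y -> a | Sh | SRR.
TERM: introduce B -> a, A -> h and substitute in every rule of length ≥2.
BIN: R -> SRR becomes R -> SC, C -> RR; Y -> SRR becomes Y -> SD, D -> RR.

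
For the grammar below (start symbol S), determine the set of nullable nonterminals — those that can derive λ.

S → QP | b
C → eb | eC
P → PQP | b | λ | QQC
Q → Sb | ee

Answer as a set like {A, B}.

{P}

Directly nullable (have an ε-rule): {P}.
Not nullable: C, Q, S — each has a terminal in every rule's right-hand side or depends on a non-nullable symbol.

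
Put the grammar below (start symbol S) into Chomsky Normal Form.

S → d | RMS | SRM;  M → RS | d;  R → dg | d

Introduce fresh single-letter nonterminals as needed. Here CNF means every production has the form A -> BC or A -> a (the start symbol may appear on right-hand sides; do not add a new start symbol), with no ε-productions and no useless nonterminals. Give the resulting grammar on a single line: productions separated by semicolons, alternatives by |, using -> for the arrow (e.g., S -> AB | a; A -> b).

S -> d | RC | SD; A -> d; B -> g; C -> MS; D -> RM; M -> d | RS; R -> d | AB

No ε-productions.
No unit productions to eliminate.
TERM: introduce A -> d, B -> g and substitute in every rule of length ≥2.
BIN: S -> RMS becomes S -> RC, C -> MS; S -> SRM becomes S -> SD, D -> RM.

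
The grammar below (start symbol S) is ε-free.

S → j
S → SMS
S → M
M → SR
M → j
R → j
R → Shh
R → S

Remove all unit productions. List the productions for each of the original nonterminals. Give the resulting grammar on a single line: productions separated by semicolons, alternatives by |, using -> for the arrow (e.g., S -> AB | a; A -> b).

Unit productions: R->S, S->M.
Unit pairs (A ⇒* B via units): (R,M), (R,S), (S,M).
S: inherits non-unit rules of {M, S} → SMS | SR | j.
M: inherits non-unit rules of {M} → SR | j.
R: inherits non-unit rules of {M, R, S} → SMS | SR | Shh | j.

S -> j | SR | SMS; M -> j | SR; R -> j | SR | SMS | Shh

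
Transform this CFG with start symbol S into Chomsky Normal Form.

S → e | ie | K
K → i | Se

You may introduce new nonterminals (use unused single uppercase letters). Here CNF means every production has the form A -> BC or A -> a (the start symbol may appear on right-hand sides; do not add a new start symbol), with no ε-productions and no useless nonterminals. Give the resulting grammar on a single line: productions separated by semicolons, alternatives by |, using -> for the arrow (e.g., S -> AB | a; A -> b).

No ε-productions.
After unit-elimination: S -> e | i | Se | ie; K -> i | Se.
TERM: introduce A -> e, B -> i and substitute in every rule of length ≥2.
Drop unreachable/unproductive: K.

S -> e | i | BA | SA; A -> e; B -> i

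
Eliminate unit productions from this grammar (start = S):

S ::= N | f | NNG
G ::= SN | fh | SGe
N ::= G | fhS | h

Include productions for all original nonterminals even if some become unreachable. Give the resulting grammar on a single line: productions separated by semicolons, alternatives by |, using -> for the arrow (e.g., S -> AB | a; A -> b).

Unit productions: N->G, S->N.
Unit pairs (A ⇒* B via units): (N,G), (S,G), (S,N).
S: inherits non-unit rules of {G, N, S} → NNG | SGe | SN | f | fh | fhS | h.
G: inherits non-unit rules of {G} → SGe | SN | fh.
N: inherits non-unit rules of {G, N} → SGe | SN | fh | fhS | h.

S -> f | h | SN | fh | NNG | SGe | fhS; G -> SN | fh | SGe; N -> h | SN | fh | SGe | fhS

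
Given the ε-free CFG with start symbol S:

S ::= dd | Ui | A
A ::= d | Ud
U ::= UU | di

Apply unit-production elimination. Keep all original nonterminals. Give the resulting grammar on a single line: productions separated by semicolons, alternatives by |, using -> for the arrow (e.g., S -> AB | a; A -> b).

Unit productions: S->A.
Unit pairs (A ⇒* B via units): (S,A).
S: inherits non-unit rules of {A, S} → Ud | Ui | d | dd.
A: inherits non-unit rules of {A} → Ud | d.
U: inherits non-unit rules of {U} → UU | di.

S -> d | Ud | Ui | dd; A -> d | Ud; U -> UU | di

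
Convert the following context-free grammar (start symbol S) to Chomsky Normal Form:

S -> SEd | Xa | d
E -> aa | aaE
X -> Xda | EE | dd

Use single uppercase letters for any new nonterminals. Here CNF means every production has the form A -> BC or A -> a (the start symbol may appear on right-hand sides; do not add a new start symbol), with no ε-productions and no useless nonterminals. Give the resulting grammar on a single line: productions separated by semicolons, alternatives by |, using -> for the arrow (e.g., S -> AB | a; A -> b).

No ε-productions.
No unit productions to eliminate.
TERM: introduce A -> a, B -> d and substitute in every rule of length ≥2.
BIN: E -> AAE becomes E -> AC, C -> AE; S -> SEB becomes S -> SD, D -> EB; X -> XBA becomes X -> XF, F -> BA.

S -> d | SD | XA; A -> a; B -> d; C -> AE; D -> EB; E -> AA | AC; F -> BA; X -> BB | EE | XF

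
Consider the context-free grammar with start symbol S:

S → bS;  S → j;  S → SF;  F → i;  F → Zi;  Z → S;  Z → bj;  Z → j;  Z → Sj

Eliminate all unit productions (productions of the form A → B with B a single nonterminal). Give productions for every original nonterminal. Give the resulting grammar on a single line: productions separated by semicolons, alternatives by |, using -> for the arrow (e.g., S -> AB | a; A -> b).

S -> j | SF | bS; F -> i | Zi; Z -> j | SF | Sj | bS | bj

Unit productions: Z->S.
Unit pairs (A ⇒* B via units): (Z,S).
S: inherits non-unit rules of {S} → SF | bS | j.
F: inherits non-unit rules of {F} → Zi | i.
Z: inherits non-unit rules of {S, Z} → SF | Sj | bS | bj | j.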